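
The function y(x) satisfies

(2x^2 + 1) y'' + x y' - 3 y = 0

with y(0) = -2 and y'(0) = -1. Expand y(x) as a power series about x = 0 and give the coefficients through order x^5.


Ansatz: y(x) = sum_{n>=0} a_n x^n, so y'(x) = sum_{n>=1} n a_n x^(n-1) and y''(x) = sum_{n>=2} n(n-1) a_n x^(n-2).
Substitute into P(x) y'' + Q(x) y' + R(x) y = 0 with P(x) = 2x^2 + 1, Q(x) = x, R(x) = -3, and match powers of x.
Initial conditions: a_0 = -2, a_1 = -1.
Setting the coefficient of each power of x to zero and solving order by order (substituting the coefficients already found):
  x^0: 2 a_2 - 3 a_0 = 0  ->  2 a_2 = 3 a_0 = -6  ->  a_2 = -3
  x^1: 6 a_3 - 2 a_1 = 0  ->  6 a_3 = 2 a_1 = -2  ->  a_3 = -1/3
  x^2: 12 a_4 + 3 a_2 = 0  ->  12 a_4 = -3 a_2 = 9  ->  a_4 = 3/4
  x^3: 20 a_5 + 12 a_3 = 0  ->  20 a_5 = -12 a_3 = 4  ->  a_5 = 1/5
Truncated series: y(x) = -2 - x - 3 x^2 - (1/3) x^3 + (3/4) x^4 + (1/5) x^5 + O(x^6).

a_0 = -2; a_1 = -1; a_2 = -3; a_3 = -1/3; a_4 = 3/4; a_5 = 1/5


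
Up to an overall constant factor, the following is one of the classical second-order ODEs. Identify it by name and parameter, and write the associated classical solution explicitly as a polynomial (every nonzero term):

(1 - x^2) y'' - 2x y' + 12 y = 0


The equation is already in a standard form:  (1 - x^2) y'' - 2x y' + 12 y = 0.
This matches the Legendre equation (1 - x^2) y'' - 2x y' + n(n+1) y = 0 (note the -2x y' term) with n(n+1) = 12, so n = 3; the polynomial solution is P_3(x).
With y = sum_k a_k x^k, matching x^k gives (k+2)(k+1) a_{k+2} = [k(k+1) - n(n+1)] a_k = (k - 3)(k + 4) a_k. The right side vanishes at k = 3, so the series with the parity of 3 terminates at degree 3.
Standard normalization (P_n(1) = 1): leading coefficient (2n)!/(2^n (n!)^2) = 720/(8*36) = 5/2, so a_3 = 5/2. Work downward with a_k = (k+1)(k+2) a_{k+2} / ((k - 3)(k + 4)):
  a_1 = (2)(3)(5/2) / ((1 - 3)(1 + 4)) = 15/(-10) = -3/2
Hence P_3(x) = 5 x^3/2 - 3 x/2.

P_3(x); series = 5 x^3/2 - 3 x/2


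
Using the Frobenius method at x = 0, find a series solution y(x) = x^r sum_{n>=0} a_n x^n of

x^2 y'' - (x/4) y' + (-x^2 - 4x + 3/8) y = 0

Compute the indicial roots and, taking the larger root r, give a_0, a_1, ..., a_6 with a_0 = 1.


Write in Frobenius form y'' + (p(x)/x) y' + (q(x)/x^2) y = 0:
  p(x) = -1/4,  q(x) = -x^2 - 4x + 3/8.
Indicial equation: r(r-1) + (-1/4) r + (3/8) = 0 -> roots r_1 = 3/4, r_2 = 1/2.
Take r = r_1 = 3/4. Let y(x) = x^r sum_{n>=0} a_n x^n with a_0 = 1.
Substitute y = x^r sum a_n x^n and match x^{r+n}. The recurrence is
  D(n) a_n - 4 a_{n-1} - 1 a_{n-2} = 0,  where D(n) = (r+n)(r+n-1) + (-1/4)(r+n) + (3/8).
  a_n = [4 a_{n-1} + 1 a_{n-2}] / D(n).
Since the indicial polynomial factors as (r - r_1)(r - r_2), D(n) = (r_1 + n - r_1)(r_1 + n - r_2) = n(n + 1/4).
Evaluating step by step (a_0 = 1):
  n = 1: D(1) = 1(1 + 1/4) = 5/4; numerator = 4(1) = 4; a_1 = (4)/(5/4) = 16/5
  n = 2: D(2) = 2(2 + 1/4) = 9/2; numerator = 4(16/5) + 1(1) = 69/5; a_2 = (69/5)/(9/2) = 46/15
  n = 3: D(3) = 3(3 + 1/4) = 39/4; numerator = 4(46/15) + 1(16/5) = 232/15; a_3 = (232/15)/(39/4) = 928/585
  n = 4: D(4) = 4(4 + 1/4) = 17; numerator = 4(928/585) + 1(46/15) = 5506/585; a_4 = (5506/585)/(17) = 5506/9945
  n = 5: D(5) = 5(5 + 1/4) = 105/4; numerator = 4(5506/9945) + 1(928/585) = 840/221; a_5 = (840/221)/(105/4) = 32/221
  n = 6: D(6) = 6(6 + 1/4) = 75/2; numerator = 4(32/221) + 1(5506/9945) = 11266/9945; a_6 = (11266/9945)/(75/2) = 22532/745875

r = 3/4; a_0 = 1; a_1 = 16/5; a_2 = 46/15; a_3 = 928/585; a_4 = 5506/9945; a_5 = 32/221; a_6 = 22532/745875


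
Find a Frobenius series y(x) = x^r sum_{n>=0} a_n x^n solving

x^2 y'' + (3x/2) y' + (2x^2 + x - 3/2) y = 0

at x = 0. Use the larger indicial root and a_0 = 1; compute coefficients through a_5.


Write in Frobenius form y'' + (p(x)/x) y' + (q(x)/x^2) y = 0:
  p(x) = 3/2,  q(x) = 2x^2 + x - 3/2.
Indicial equation: r(r-1) + (3/2) r + (-3/2) = 0 -> roots r_1 = 1, r_2 = -3/2.
Take r = r_1 = 1. Let y(x) = x^r sum_{n>=0} a_n x^n with a_0 = 1.
Substitute y = x^r sum a_n x^n and match x^{r+n}. The recurrence is
  D(n) a_n + 1 a_{n-1} + 2 a_{n-2} = 0,  where D(n) = (r+n)(r+n-1) + (3/2)(r+n) + (-3/2).
  a_n = [-1 a_{n-1} - 2 a_{n-2}] / D(n).
Since the indicial polynomial factors as (r - r_1)(r - r_2), D(n) = (r_1 + n - r_1)(r_1 + n - r_2) = n(n + 5/2).
Evaluating step by step (a_0 = 1):
  n = 1: D(1) = 1(1 + 5/2) = 7/2; numerator = -1(1) = -1; a_1 = (-1)/(7/2) = -2/7
  n = 2: D(2) = 2(2 + 5/2) = 9; numerator = -1(-2/7) - 2(1) = -12/7; a_2 = (-12/7)/(9) = -4/21
  n = 3: D(3) = 3(3 + 5/2) = 33/2; numerator = -1(-4/21) - 2(-2/7) = 16/21; a_3 = (16/21)/(33/2) = 32/693
  n = 4: D(4) = 4(4 + 5/2) = 26; numerator = -1(32/693) - 2(-4/21) = 232/693; a_4 = (232/693)/(26) = 116/9009
  n = 5: D(5) = 5(5 + 5/2) = 75/2; numerator = -1(116/9009) - 2(32/693) = -316/3003; a_5 = (-316/3003)/(75/2) = -632/225225

r = 1; a_0 = 1; a_1 = -2/7; a_2 = -4/21; a_3 = 32/693; a_4 = 116/9009; a_5 = -632/225225


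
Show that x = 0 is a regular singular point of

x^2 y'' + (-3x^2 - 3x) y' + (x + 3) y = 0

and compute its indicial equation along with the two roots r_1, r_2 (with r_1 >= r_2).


Divide by x^2 to reach normal form y'' + P_1(x) y' + P_2(x) y = 0 with P_1(x) = -3 - 3/x and P_2(x) = 1/x + 3/x^2.
x = 0 is a singular point because the y'-coefficient -3 - 3/x has a pole at x = 0 and the y-coefficient 1/x + 3/x^2 has a pole at x = 0.
It is a regular singular point because x P_1(x) = p(x) = -3x - 3 and x^2 P_2(x) = q(x) = x + 3 are polynomials, hence analytic at x = 0.
p(0) = -3,  q(0) = 3.
Indicial equation: r(r-1) + p(0) r + q(0) = 0, i.e. r^2 + (p(0) - 1) r + q(0) = 0, i.e. r^2 - 4 r + 3 = 0.
Discriminant: (-4)^2 - 4(3) = 4, so r = (4 ± 2)/2.
Solving: r_1 = 3, r_2 = 1.

indicial: r^2 - 4 r + 3 = 0; roots r_1 = 3, r_2 = 1


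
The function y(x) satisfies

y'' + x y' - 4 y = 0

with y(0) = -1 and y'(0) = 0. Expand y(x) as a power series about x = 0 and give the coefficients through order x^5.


Ansatz: y(x) = sum_{n>=0} a_n x^n, so y'(x) = sum_{n>=1} n a_n x^(n-1) and y''(x) = sum_{n>=2} n(n-1) a_n x^(n-2).
Substitute into P(x) y'' + Q(x) y' + R(x) y = 0 with P(x) = 1, Q(x) = x, R(x) = -4, and match powers of x.
Initial conditions: a_0 = -1, a_1 = 0.
Setting the coefficient of each power of x to zero and solving order by order (substituting the coefficients already found):
  x^0: 2 a_2 - 4 a_0 = 0  ->  2 a_2 = 4 a_0 = -4  ->  a_2 = -2
  x^1: 6 a_3 - 3 a_1 = 0  ->  6 a_3 = 3 a_1 = 0  ->  a_3 = 0
  x^2: 12 a_4 - 2 a_2 = 0  ->  12 a_4 = 2 a_2 = -4  ->  a_4 = -1/3
  x^3: 20 a_5 - a_3 = 0  ->  20 a_5 = a_3 = 0  ->  a_5 = 0
Truncated series: y(x) = -1 - 2 x^2 - (1/3) x^4 + O(x^6).

a_0 = -1; a_1 = 0; a_2 = -2; a_3 = 0; a_4 = -1/3; a_5 = 0


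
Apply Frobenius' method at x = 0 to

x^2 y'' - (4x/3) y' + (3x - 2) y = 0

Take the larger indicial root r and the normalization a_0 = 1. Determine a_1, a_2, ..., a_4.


Write in Frobenius form y'' + (p(x)/x) y' + (q(x)/x^2) y = 0:
  p(x) = -4/3,  q(x) = 3x - 2.
Indicial equation: r(r-1) + (-4/3) r + (-2) = 0 -> roots r_1 = 3, r_2 = -2/3.
Take r = r_1 = 3. Let y(x) = x^r sum_{n>=0} a_n x^n with a_0 = 1.
Substitute y = x^r sum a_n x^n and match x^{r+n}. The recurrence is
  D(n) a_n + 3 a_{n-1} = 0,  where D(n) = (r+n)(r+n-1) + (-4/3)(r+n) + (-2).
  a_n = -3 / D(n) * a_{n-1}.
Since the indicial polynomial factors as (r - r_1)(r - r_2), D(n) = (r_1 + n - r_1)(r_1 + n - r_2) = n(n + 11/3).
Evaluating step by step (a_0 = 1):
  n = 1: D(1) = 1(1 + 11/3) = 14/3; numerator = -3(1) = -3; a_1 = (-3)/(14/3) = -9/14
  n = 2: D(2) = 2(2 + 11/3) = 34/3; numerator = -3(-9/14) = 27/14; a_2 = (27/14)/(34/3) = 81/476
  n = 3: D(3) = 3(3 + 11/3) = 20; numerator = -3(81/476) = -243/476; a_3 = (-243/476)/(20) = -243/9520
  n = 4: D(4) = 4(4 + 11/3) = 92/3; numerator = -3(-243/9520) = 729/9520; a_4 = (729/9520)/(92/3) = 2187/875840

r = 3; a_0 = 1; a_1 = -9/14; a_2 = 81/476; a_3 = -243/9520; a_4 = 2187/875840


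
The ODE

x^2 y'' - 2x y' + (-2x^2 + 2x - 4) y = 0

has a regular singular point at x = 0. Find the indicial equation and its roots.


Divide by x^2 to reach normal form y'' + P_1(x) y' + P_2(x) y = 0 with P_1(x) = -2/x and P_2(x) = -2 + 2/x - 4/x^2.
x = 0 is a singular point because the y'-coefficient -2/x has a pole at x = 0 and the y-coefficient -2 + 2/x - 4/x^2 has a pole at x = 0.
It is a regular singular point because x P_1(x) = p(x) = -2 and x^2 P_2(x) = q(x) = -2x^2 + 2x - 4 are polynomials, hence analytic at x = 0.
p(0) = -2,  q(0) = -4.
Indicial equation: r(r-1) + p(0) r + q(0) = 0, i.e. r^2 + (p(0) - 1) r + q(0) = 0, i.e. r^2 - 3 r - 4 = 0.
Discriminant: (-3)^2 - 4(-4) = 25, so r = (3 ± 5)/2.
Solving: r_1 = 4, r_2 = -1.

indicial: r^2 - 3 r - 4 = 0; roots r_1 = 4, r_2 = -1


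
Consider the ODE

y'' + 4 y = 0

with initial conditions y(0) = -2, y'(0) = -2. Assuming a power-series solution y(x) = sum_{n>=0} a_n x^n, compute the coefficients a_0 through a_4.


Ansatz: y(x) = sum_{n>=0} a_n x^n, so y'(x) = sum_{n>=1} n a_n x^(n-1) and y''(x) = sum_{n>=2} n(n-1) a_n x^(n-2).
Substitute into P(x) y'' + Q(x) y' + R(x) y = 0 with P(x) = 1, Q(x) = 0, R(x) = 4, and match powers of x.
Initial conditions: a_0 = -2, a_1 = -2.
Setting the coefficient of each power of x to zero and solving order by order (substituting the coefficients already found):
  x^0: 2 a_2 + 4 a_0 = 0  ->  2 a_2 = -4 a_0 = 8  ->  a_2 = 4
  x^1: 6 a_3 + 4 a_1 = 0  ->  6 a_3 = -4 a_1 = 8  ->  a_3 = 4/3
  x^2: 12 a_4 + 4 a_2 = 0  ->  12 a_4 = -4 a_2 = -16  ->  a_4 = -4/3
Truncated series: y(x) = -2 - 2 x + 4 x^2 + (4/3) x^3 - (4/3) x^4 + O(x^5).

a_0 = -2; a_1 = -2; a_2 = 4; a_3 = 4/3; a_4 = -4/3


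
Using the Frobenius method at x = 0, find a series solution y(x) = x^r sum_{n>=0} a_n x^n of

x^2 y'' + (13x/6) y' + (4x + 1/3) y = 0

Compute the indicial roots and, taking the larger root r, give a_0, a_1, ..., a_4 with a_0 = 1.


Write in Frobenius form y'' + (p(x)/x) y' + (q(x)/x^2) y = 0:
  p(x) = 13/6,  q(x) = 4x + 1/3.
Indicial equation: r(r-1) + (13/6) r + (1/3) = 0 -> roots r_1 = -1/2, r_2 = -2/3.
Take r = r_1 = -1/2. Let y(x) = x^r sum_{n>=0} a_n x^n with a_0 = 1.
Substitute y = x^r sum a_n x^n and match x^{r+n}. The recurrence is
  D(n) a_n + 4 a_{n-1} = 0,  where D(n) = (r+n)(r+n-1) + (13/6)(r+n) + (1/3).
  a_n = -4 / D(n) * a_{n-1}.
Since the indicial polynomial factors as (r - r_1)(r - r_2), D(n) = (r_1 + n - r_1)(r_1 + n - r_2) = n(n + 1/6).
Evaluating step by step (a_0 = 1):
  n = 1: D(1) = 1(1 + 1/6) = 7/6; numerator = -4(1) = -4; a_1 = (-4)/(7/6) = -24/7
  n = 2: D(2) = 2(2 + 1/6) = 13/3; numerator = -4(-24/7) = 96/7; a_2 = (96/7)/(13/3) = 288/91
  n = 3: D(3) = 3(3 + 1/6) = 19/2; numerator = -4(288/91) = -1152/91; a_3 = (-1152/91)/(19/2) = -2304/1729
  n = 4: D(4) = 4(4 + 1/6) = 50/3; numerator = -4(-2304/1729) = 9216/1729; a_4 = (9216/1729)/(50/3) = 13824/43225

r = -1/2; a_0 = 1; a_1 = -24/7; a_2 = 288/91; a_3 = -2304/1729; a_4 = 13824/43225


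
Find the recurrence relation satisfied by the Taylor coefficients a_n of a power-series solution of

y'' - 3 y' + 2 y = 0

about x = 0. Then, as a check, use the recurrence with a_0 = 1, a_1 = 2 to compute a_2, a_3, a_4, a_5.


Substitute y = sum_n a_n x^n.
y''(x) has coefficient (n+2)(n+1) a_{n+2} at x^n;
-3 y'(x) has coefficient -3 (n+1) a_{n+1} at x^n;
2 y(x) has coefficient 2 a_n at x^n.
Matching x^n: (n+2)(n+1) a_{n+2} - 3 (n+1) a_{n+1} + 2 a_n = 0.
Thus a_{n+2} = [3 (n+1) a_{n+1} - 2 a_n] / ((n+1)(n+2)).

Check with a_0 = 1, a_1 = 2 (apply the recurrence for n = 0, 1, 2, 3): a_0 = 1, a_1 = 2, a_2 = 2, a_3 = 4/3, a_4 = 2/3, a_5 = 4/15.

a_(n+2) = [3 (n+1) a_(n+1) - 2 a_n] / ((n+1)(n+2)); check: a_0 = 1, a_1 = 2, a_2 = 2, a_3 = 4/3, a_4 = 2/3, a_5 = 4/15


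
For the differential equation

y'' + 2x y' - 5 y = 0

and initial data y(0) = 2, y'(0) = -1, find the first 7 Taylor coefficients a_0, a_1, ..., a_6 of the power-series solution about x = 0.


Ansatz: y(x) = sum_{n>=0} a_n x^n, so y'(x) = sum_{n>=1} n a_n x^(n-1) and y''(x) = sum_{n>=2} n(n-1) a_n x^(n-2).
Substitute into P(x) y'' + Q(x) y' + R(x) y = 0 with P(x) = 1, Q(x) = 2x, R(x) = -5, and match powers of x.
Initial conditions: a_0 = 2, a_1 = -1.
Setting the coefficient of each power of x to zero and solving order by order (substituting the coefficients already found):
  x^0: 2 a_2 - 5 a_0 = 0  ->  2 a_2 = 5 a_0 = 10  ->  a_2 = 5
  x^1: 6 a_3 - 3 a_1 = 0  ->  6 a_3 = 3 a_1 = -3  ->  a_3 = -1/2
  x^2: 12 a_4 - a_2 = 0  ->  12 a_4 = a_2 = 5  ->  a_4 = 5/12
  x^3: 20 a_5 + a_3 = 0  ->  20 a_5 = -a_3 = 1/2  ->  a_5 = 1/40
  x^4: 30 a_6 + 3 a_4 = 0  ->  30 a_6 = -3 a_4 = -5/4  ->  a_6 = -1/24
Truncated series: y(x) = 2 - x + 5 x^2 - (1/2) x^3 + (5/12) x^4 + (1/40) x^5 - (1/24) x^6 + O(x^7).

a_0 = 2; a_1 = -1; a_2 = 5; a_3 = -1/2; a_4 = 5/12; a_5 = 1/40; a_6 = -1/24


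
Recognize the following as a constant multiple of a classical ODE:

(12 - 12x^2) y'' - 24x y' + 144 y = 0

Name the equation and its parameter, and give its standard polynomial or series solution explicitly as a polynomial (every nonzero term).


All three coefficients share the factor 12; dividing through by 12 gives  (1 - x^2) y'' - 2x y' + 12 y = 0.
This matches the Legendre equation (1 - x^2) y'' - 2x y' + n(n+1) y = 0 (note the -2x y' term) with n(n+1) = 12, so n = 3; the polynomial solution is P_3(x).
With y = sum_k a_k x^k, matching x^k gives (k+2)(k+1) a_{k+2} = [k(k+1) - n(n+1)] a_k = (k - 3)(k + 4) a_k. The right side vanishes at k = 3, so the series with the parity of 3 terminates at degree 3.
Standard normalization (P_n(1) = 1): leading coefficient (2n)!/(2^n (n!)^2) = 720/(8*36) = 5/2, so a_3 = 5/2. Work downward with a_k = (k+1)(k+2) a_{k+2} / ((k - 3)(k + 4)):
  a_1 = (2)(3)(5/2) / ((1 - 3)(1 + 4)) = 15/(-10) = -3/2
Hence P_3(x) = 5 x^3/2 - 3 x/2.

P_3(x); series = 5 x^3/2 - 3 x/2


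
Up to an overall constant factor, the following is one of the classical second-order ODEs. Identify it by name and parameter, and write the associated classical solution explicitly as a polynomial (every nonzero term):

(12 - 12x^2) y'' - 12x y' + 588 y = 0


All three coefficients share the factor 12; dividing through by 12 gives  (1 - x^2) y'' - x y' + 49 y = 0.
This matches the Chebyshev equation (1 - x^2) y'' - x y' + n^2 y = 0 (note the -x y' term, not -2x y') with n^2 = 49, so n = 7; the polynomial solution is T_7(x).
With y = sum_k a_k x^k, matching x^k gives (k+2)(k+1) a_{k+2} = (k^2 - n^2) a_k = (k - 7)(k + 7) a_k. The right side vanishes at k = 7, so the series with the parity of 7 terminates at degree 7.
Standard normalization: leading coefficient of T_n is 2^(n-1), so a_7 = 2^6 = 64. Work downward with a_k = (k+1)(k+2) a_{k+2} / ((k - 7)(k + 7)):
  a_5 = (6)(7)(64) / ((5 - 7)(5 + 7)) = 2688/(-24) = -112
  a_3 = (4)(5)(-112) / ((3 - 7)(3 + 7)) = -2240/(-40) = 56
  a_1 = (2)(3)(56) / ((1 - 7)(1 + 7)) = 336/(-48) = -7
Hence T_7(x) = 64 x^7 - 112 x^5 + 56 x^3 - 7 x.

T_7(x); series = 64 x^7 - 112 x^5 + 56 x^3 - 7 x


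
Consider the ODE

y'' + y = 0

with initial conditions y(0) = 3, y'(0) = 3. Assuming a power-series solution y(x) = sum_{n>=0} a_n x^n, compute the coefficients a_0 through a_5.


Ansatz: y(x) = sum_{n>=0} a_n x^n, so y'(x) = sum_{n>=1} n a_n x^(n-1) and y''(x) = sum_{n>=2} n(n-1) a_n x^(n-2).
Substitute into P(x) y'' + Q(x) y' + R(x) y = 0 with P(x) = 1, Q(x) = 0, R(x) = 1, and match powers of x.
Initial conditions: a_0 = 3, a_1 = 3.
Setting the coefficient of each power of x to zero and solving order by order (substituting the coefficients already found):
  x^0: 2 a_2 + a_0 = 0  ->  2 a_2 = -a_0 = -3  ->  a_2 = -3/2
  x^1: 6 a_3 + a_1 = 0  ->  6 a_3 = -a_1 = -3  ->  a_3 = -1/2
  x^2: 12 a_4 + a_2 = 0  ->  12 a_4 = -a_2 = 3/2  ->  a_4 = 1/8
  x^3: 20 a_5 + a_3 = 0  ->  20 a_5 = -a_3 = 1/2  ->  a_5 = 1/40
Truncated series: y(x) = 3 + 3 x - (3/2) x^2 - (1/2) x^3 + (1/8) x^4 + (1/40) x^5 + O(x^6).

a_0 = 3; a_1 = 3; a_2 = -3/2; a_3 = -1/2; a_4 = 1/8; a_5 = 1/40


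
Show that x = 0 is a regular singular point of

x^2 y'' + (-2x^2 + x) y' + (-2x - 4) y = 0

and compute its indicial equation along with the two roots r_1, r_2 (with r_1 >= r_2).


Divide by x^2 to reach normal form y'' + P_1(x) y' + P_2(x) y = 0 with P_1(x) = -2 + 1/x and P_2(x) = -2/x - 4/x^2.
x = 0 is a singular point because the y'-coefficient -2 + 1/x has a pole at x = 0 and the y-coefficient -2/x - 4/x^2 has a pole at x = 0.
It is a regular singular point because x P_1(x) = p(x) = 1 - 2x and x^2 P_2(x) = q(x) = -2x - 4 are polynomials, hence analytic at x = 0.
p(0) = 1,  q(0) = -4.
Indicial equation: r(r-1) + p(0) r + q(0) = 0, i.e. r^2 + (p(0) - 1) r + q(0) = 0, i.e. r^2 - 4 = 0.
Discriminant: (0)^2 - 4(-4) = 16, so r = (0 ± 4)/2.
Solving: r_1 = 2, r_2 = -2.

indicial: r^2 - 4 = 0; roots r_1 = 2, r_2 = -2


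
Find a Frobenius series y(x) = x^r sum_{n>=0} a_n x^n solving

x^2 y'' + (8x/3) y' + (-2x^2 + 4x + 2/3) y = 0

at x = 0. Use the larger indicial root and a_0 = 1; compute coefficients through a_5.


Write in Frobenius form y'' + (p(x)/x) y' + (q(x)/x^2) y = 0:
  p(x) = 8/3,  q(x) = -2x^2 + 4x + 2/3.
Indicial equation: r(r-1) + (8/3) r + (2/3) = 0 -> roots r_1 = -2/3, r_2 = -1.
Take r = r_1 = -2/3. Let y(x) = x^r sum_{n>=0} a_n x^n with a_0 = 1.
Substitute y = x^r sum a_n x^n and match x^{r+n}. The recurrence is
  D(n) a_n + 4 a_{n-1} - 2 a_{n-2} = 0,  where D(n) = (r+n)(r+n-1) + (8/3)(r+n) + (2/3).
  a_n = [-4 a_{n-1} + 2 a_{n-2}] / D(n).
Since the indicial polynomial factors as (r - r_1)(r - r_2), D(n) = (r_1 + n - r_1)(r_1 + n - r_2) = n(n + 1/3).
Evaluating step by step (a_0 = 1):
  n = 1: D(1) = 1(1 + 1/3) = 4/3; numerator = -4(1) = -4; a_1 = (-4)/(4/3) = -3
  n = 2: D(2) = 2(2 + 1/3) = 14/3; numerator = -4(-3) + 2(1) = 14; a_2 = (14)/(14/3) = 3
  n = 3: D(3) = 3(3 + 1/3) = 10; numerator = -4(3) + 2(-3) = -18; a_3 = (-18)/(10) = -9/5
  n = 4: D(4) = 4(4 + 1/3) = 52/3; numerator = -4(-9/5) + 2(3) = 66/5; a_4 = (66/5)/(52/3) = 99/130
  n = 5: D(5) = 5(5 + 1/3) = 80/3; numerator = -4(99/130) + 2(-9/5) = -432/65; a_5 = (-432/65)/(80/3) = -81/325

r = -2/3; a_0 = 1; a_1 = -3; a_2 = 3; a_3 = -9/5; a_4 = 99/130; a_5 = -81/325


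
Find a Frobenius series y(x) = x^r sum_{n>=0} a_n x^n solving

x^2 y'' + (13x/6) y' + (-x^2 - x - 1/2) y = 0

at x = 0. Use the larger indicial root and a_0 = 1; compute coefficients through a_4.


Write in Frobenius form y'' + (p(x)/x) y' + (q(x)/x^2) y = 0:
  p(x) = 13/6,  q(x) = -x^2 - x - 1/2.
Indicial equation: r(r-1) + (13/6) r + (-1/2) = 0 -> roots r_1 = 1/3, r_2 = -3/2.
Take r = r_1 = 1/3. Let y(x) = x^r sum_{n>=0} a_n x^n with a_0 = 1.
Substitute y = x^r sum a_n x^n and match x^{r+n}. The recurrence is
  D(n) a_n - 1 a_{n-1} - 1 a_{n-2} = 0,  where D(n) = (r+n)(r+n-1) + (13/6)(r+n) + (-1/2).
  a_n = [1 a_{n-1} + 1 a_{n-2}] / D(n).
Since the indicial polynomial factors as (r - r_1)(r - r_2), D(n) = (r_1 + n - r_1)(r_1 + n - r_2) = n(n + 11/6).
Evaluating step by step (a_0 = 1):
  n = 1: D(1) = 1(1 + 11/6) = 17/6; numerator = 1(1) = 1; a_1 = (1)/(17/6) = 6/17
  n = 2: D(2) = 2(2 + 11/6) = 23/3; numerator = 1(6/17) + 1(1) = 23/17; a_2 = (23/17)/(23/3) = 3/17
  n = 3: D(3) = 3(3 + 11/6) = 29/2; numerator = 1(3/17) + 1(6/17) = 9/17; a_3 = (9/17)/(29/2) = 18/493
  n = 4: D(4) = 4(4 + 11/6) = 70/3; numerator = 1(18/493) + 1(3/17) = 105/493; a_4 = (105/493)/(70/3) = 9/986

r = 1/3; a_0 = 1; a_1 = 6/17; a_2 = 3/17; a_3 = 18/493; a_4 = 9/986


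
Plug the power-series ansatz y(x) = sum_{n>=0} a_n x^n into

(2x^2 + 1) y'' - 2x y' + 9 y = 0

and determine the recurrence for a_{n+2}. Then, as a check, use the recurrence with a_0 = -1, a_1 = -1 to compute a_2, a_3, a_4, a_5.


Substitute y = sum_n a_n x^n.
(1 + 2 x^2) y'' contributes (n+2)(n+1) a_{n+2} + 2 n(n-1) a_n at x^n.
-2 x y'(x) contributes -2 n a_n at x^n.
9 y(x) contributes 9 a_n at x^n.
Matching x^n: (n+2)(n+1) a_{n+2} + (2 n(n-1) - 2 n + 9) a_n = 0.
Thus a_{n+2} = (-2 n(n-1) + 2 n - 9) / ((n+1)(n+2)) * a_n.

Check with a_0 = -1, a_1 = -1 (apply the recurrence for n = 0, 1, 2, 3): a_0 = -1, a_1 = -1, a_2 = 9/2, a_3 = 7/6, a_4 = -27/8, a_5 = -7/8.

a_(n+2) = (-2 n(n-1) + 2 n - 9) / ((n+1)(n+2)) * a_n; check: a_0 = -1, a_1 = -1, a_2 = 9/2, a_3 = 7/6, a_4 = -27/8, a_5 = -7/8


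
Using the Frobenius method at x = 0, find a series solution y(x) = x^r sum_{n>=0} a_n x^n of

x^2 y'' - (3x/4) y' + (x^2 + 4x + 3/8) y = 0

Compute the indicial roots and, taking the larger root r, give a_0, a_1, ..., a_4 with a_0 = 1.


Write in Frobenius form y'' + (p(x)/x) y' + (q(x)/x^2) y = 0:
  p(x) = -3/4,  q(x) = x^2 + 4x + 3/8.
Indicial equation: r(r-1) + (-3/4) r + (3/8) = 0 -> roots r_1 = 3/2, r_2 = 1/4.
Take r = r_1 = 3/2. Let y(x) = x^r sum_{n>=0} a_n x^n with a_0 = 1.
Substitute y = x^r sum a_n x^n and match x^{r+n}. The recurrence is
  D(n) a_n + 4 a_{n-1} + 1 a_{n-2} = 0,  where D(n) = (r+n)(r+n-1) + (-3/4)(r+n) + (3/8).
  a_n = [-4 a_{n-1} - 1 a_{n-2}] / D(n).
Since the indicial polynomial factors as (r - r_1)(r - r_2), D(n) = (r_1 + n - r_1)(r_1 + n - r_2) = n(n + 5/4).
Evaluating step by step (a_0 = 1):
  n = 1: D(1) = 1(1 + 5/4) = 9/4; numerator = -4(1) = -4; a_1 = (-4)/(9/4) = -16/9
  n = 2: D(2) = 2(2 + 5/4) = 13/2; numerator = -4(-16/9) - 1(1) = 55/9; a_2 = (55/9)/(13/2) = 110/117
  n = 3: D(3) = 3(3 + 5/4) = 51/4; numerator = -4(110/117) - 1(-16/9) = -232/117; a_3 = (-232/117)/(51/4) = -928/5967
  n = 4: D(4) = 4(4 + 5/4) = 21; numerator = -4(-928/5967) - 1(110/117) = -146/459; a_4 = (-146/459)/(21) = -146/9639

r = 3/2; a_0 = 1; a_1 = -16/9; a_2 = 110/117; a_3 = -928/5967; a_4 = -146/9639


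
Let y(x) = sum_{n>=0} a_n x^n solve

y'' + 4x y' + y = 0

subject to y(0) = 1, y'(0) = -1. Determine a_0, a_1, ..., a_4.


Ansatz: y(x) = sum_{n>=0} a_n x^n, so y'(x) = sum_{n>=1} n a_n x^(n-1) and y''(x) = sum_{n>=2} n(n-1) a_n x^(n-2).
Substitute into P(x) y'' + Q(x) y' + R(x) y = 0 with P(x) = 1, Q(x) = 4x, R(x) = 1, and match powers of x.
Initial conditions: a_0 = 1, a_1 = -1.
Setting the coefficient of each power of x to zero and solving order by order (substituting the coefficients already found):
  x^0: 2 a_2 + a_0 = 0  ->  2 a_2 = -a_0 = -1  ->  a_2 = -1/2
  x^1: 6 a_3 + 5 a_1 = 0  ->  6 a_3 = -5 a_1 = 5  ->  a_3 = 5/6
  x^2: 12 a_4 + 9 a_2 = 0  ->  12 a_4 = -9 a_2 = 9/2  ->  a_4 = 3/8
Truncated series: y(x) = 1 - x - (1/2) x^2 + (5/6) x^3 + (3/8) x^4 + O(x^5).

a_0 = 1; a_1 = -1; a_2 = -1/2; a_3 = 5/6; a_4 = 3/8


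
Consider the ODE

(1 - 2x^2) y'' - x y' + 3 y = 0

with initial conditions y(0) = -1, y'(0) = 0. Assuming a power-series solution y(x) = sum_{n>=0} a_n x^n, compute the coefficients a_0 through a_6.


Ansatz: y(x) = sum_{n>=0} a_n x^n, so y'(x) = sum_{n>=1} n a_n x^(n-1) and y''(x) = sum_{n>=2} n(n-1) a_n x^(n-2).
Substitute into P(x) y'' + Q(x) y' + R(x) y = 0 with P(x) = 1 - 2x^2, Q(x) = -x, R(x) = 3, and match powers of x.
Initial conditions: a_0 = -1, a_1 = 0.
Setting the coefficient of each power of x to zero and solving order by order (substituting the coefficients already found):
  x^0: 2 a_2 + 3 a_0 = 0  ->  2 a_2 = -3 a_0 = 3  ->  a_2 = 3/2
  x^1: 6 a_3 + 2 a_1 = 0  ->  6 a_3 = -2 a_1 = 0  ->  a_3 = 0
  x^2: 12 a_4 - 3 a_2 = 0  ->  12 a_4 = 3 a_2 = 9/2  ->  a_4 = 3/8
  x^3: 20 a_5 - 12 a_3 = 0  ->  20 a_5 = 12 a_3 = 0  ->  a_5 = 0
  x^4: 30 a_6 - 25 a_4 = 0  ->  30 a_6 = 25 a_4 = 75/8  ->  a_6 = 5/16
Truncated series: y(x) = -1 + (3/2) x^2 + (3/8) x^4 + (5/16) x^6 + O(x^7).

a_0 = -1; a_1 = 0; a_2 = 3/2; a_3 = 0; a_4 = 3/8; a_5 = 0; a_6 = 5/16


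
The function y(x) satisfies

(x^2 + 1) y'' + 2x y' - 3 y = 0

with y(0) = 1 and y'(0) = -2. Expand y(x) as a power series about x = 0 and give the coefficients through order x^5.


Ansatz: y(x) = sum_{n>=0} a_n x^n, so y'(x) = sum_{n>=1} n a_n x^(n-1) and y''(x) = sum_{n>=2} n(n-1) a_n x^(n-2).
Substitute into P(x) y'' + Q(x) y' + R(x) y = 0 with P(x) = x^2 + 1, Q(x) = 2x, R(x) = -3, and match powers of x.
Initial conditions: a_0 = 1, a_1 = -2.
Setting the coefficient of each power of x to zero and solving order by order (substituting the coefficients already found):
  x^0: 2 a_2 - 3 a_0 = 0  ->  2 a_2 = 3 a_0 = 3  ->  a_2 = 3/2
  x^1: 6 a_3 - a_1 = 0  ->  6 a_3 = a_1 = -2  ->  a_3 = -1/3
  x^2: 12 a_4 + 3 a_2 = 0  ->  12 a_4 = -3 a_2 = -9/2  ->  a_4 = -3/8
  x^3: 20 a_5 + 9 a_3 = 0  ->  20 a_5 = -9 a_3 = 3  ->  a_5 = 3/20
Truncated series: y(x) = 1 - 2 x + (3/2) x^2 - (1/3) x^3 - (3/8) x^4 + (3/20) x^5 + O(x^6).

a_0 = 1; a_1 = -2; a_2 = 3/2; a_3 = -1/3; a_4 = -3/8; a_5 = 3/20


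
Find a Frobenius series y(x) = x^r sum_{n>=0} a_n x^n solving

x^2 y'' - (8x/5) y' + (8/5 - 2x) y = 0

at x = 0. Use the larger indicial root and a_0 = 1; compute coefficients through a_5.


Write in Frobenius form y'' + (p(x)/x) y' + (q(x)/x^2) y = 0:
  p(x) = -8/5,  q(x) = 8/5 - 2x.
Indicial equation: r(r-1) + (-8/5) r + (8/5) = 0 -> roots r_1 = 8/5, r_2 = 1.
Take r = r_1 = 8/5. Let y(x) = x^r sum_{n>=0} a_n x^n with a_0 = 1.
Substitute y = x^r sum a_n x^n and match x^{r+n}. The recurrence is
  D(n) a_n - 2 a_{n-1} = 0,  where D(n) = (r+n)(r+n-1) + (-8/5)(r+n) + (8/5).
  a_n = 2 / D(n) * a_{n-1}.
Since the indicial polynomial factors as (r - r_1)(r - r_2), D(n) = (r_1 + n - r_1)(r_1 + n - r_2) = n(n + 3/5).
Evaluating step by step (a_0 = 1):
  n = 1: D(1) = 1(1 + 3/5) = 8/5; numerator = 2(1) = 2; a_1 = (2)/(8/5) = 5/4
  n = 2: D(2) = 2(2 + 3/5) = 26/5; numerator = 2(5/4) = 5/2; a_2 = (5/2)/(26/5) = 25/52
  n = 3: D(3) = 3(3 + 3/5) = 54/5; numerator = 2(25/52) = 25/26; a_3 = (25/26)/(54/5) = 125/1404
  n = 4: D(4) = 4(4 + 3/5) = 92/5; numerator = 2(125/1404) = 125/702; a_4 = (125/702)/(92/5) = 625/64584
  n = 5: D(5) = 5(5 + 3/5) = 28; numerator = 2(625/64584) = 625/32292; a_5 = (625/32292)/(28) = 625/904176

r = 8/5; a_0 = 1; a_1 = 5/4; a_2 = 25/52; a_3 = 125/1404; a_4 = 625/64584; a_5 = 625/904176


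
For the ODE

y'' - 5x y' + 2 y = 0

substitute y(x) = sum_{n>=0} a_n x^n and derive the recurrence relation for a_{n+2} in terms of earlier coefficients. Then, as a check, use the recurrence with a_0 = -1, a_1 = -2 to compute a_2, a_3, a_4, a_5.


Substitute y = sum_n a_n x^n.
y''(x) has coefficient (n+2)(n+1) a_{n+2} at x^n;
-5 x y'(x) has coefficient -5 n a_n at x^n (shift);
2 y(x) has coefficient 2 a_n at x^n.
Matching x^n: (n+2)(n+1) a_{n+2} + (-5n + 2) a_n = 0.
Thus a_{n+2} = (5n - 2) / ((n+1)(n+2)) * a_n.

Check with a_0 = -1, a_1 = -2 (apply the recurrence for n = 0, 1, 2, 3): a_0 = -1, a_1 = -2, a_2 = 1, a_3 = -1, a_4 = 2/3, a_5 = -13/20.

a_(n+2) = (5n - 2) / ((n+1)(n+2)) * a_n; check: a_0 = -1, a_1 = -2, a_2 = 1, a_3 = -1, a_4 = 2/3, a_5 = -13/20


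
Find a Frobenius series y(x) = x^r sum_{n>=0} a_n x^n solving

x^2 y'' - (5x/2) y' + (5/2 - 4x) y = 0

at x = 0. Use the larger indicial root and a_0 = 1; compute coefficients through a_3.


Write in Frobenius form y'' + (p(x)/x) y' + (q(x)/x^2) y = 0:
  p(x) = -5/2,  q(x) = 5/2 - 4x.
Indicial equation: r(r-1) + (-5/2) r + (5/2) = 0 -> roots r_1 = 5/2, r_2 = 1.
Take r = r_1 = 5/2. Let y(x) = x^r sum_{n>=0} a_n x^n with a_0 = 1.
Substitute y = x^r sum a_n x^n and match x^{r+n}. The recurrence is
  D(n) a_n - 4 a_{n-1} = 0,  where D(n) = (r+n)(r+n-1) + (-5/2)(r+n) + (5/2).
  a_n = 4 / D(n) * a_{n-1}.
Since the indicial polynomial factors as (r - r_1)(r - r_2), D(n) = (r_1 + n - r_1)(r_1 + n - r_2) = n(n + 3/2).
Evaluating step by step (a_0 = 1):
  n = 1: D(1) = 1(1 + 3/2) = 5/2; numerator = 4(1) = 4; a_1 = (4)/(5/2) = 8/5
  n = 2: D(2) = 2(2 + 3/2) = 7; numerator = 4(8/5) = 32/5; a_2 = (32/5)/(7) = 32/35
  n = 3: D(3) = 3(3 + 3/2) = 27/2; numerator = 4(32/35) = 128/35; a_3 = (128/35)/(27/2) = 256/945

r = 5/2; a_0 = 1; a_1 = 8/5; a_2 = 32/35; a_3 = 256/945


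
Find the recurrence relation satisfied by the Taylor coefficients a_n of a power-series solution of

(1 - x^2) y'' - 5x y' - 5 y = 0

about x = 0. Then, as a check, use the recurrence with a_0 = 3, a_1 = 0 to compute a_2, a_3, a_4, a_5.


Substitute y = sum_n a_n x^n.
(1 - 1 x^2) y'' contributes (n+2)(n+1) a_{n+2} - n(n-1) a_n at x^n.
-5 x y'(x) contributes -5 n a_n at x^n.
-5 y(x) contributes -5 a_n at x^n.
Matching x^n: (n+2)(n+1) a_{n+2} + (-n(n-1) - 5 n - 5) a_n = 0.
Thus a_{n+2} = (n(n-1) + 5 n + 5) / ((n+1)(n+2)) * a_n.

Check with a_0 = 3, a_1 = 0 (apply the recurrence for n = 0, 1, 2, 3): a_0 = 3, a_1 = 0, a_2 = 15/2, a_3 = 0, a_4 = 85/8, a_5 = 0.

a_(n+2) = (n(n-1) + 5 n + 5) / ((n+1)(n+2)) * a_n; check: a_0 = 3, a_1 = 0, a_2 = 15/2, a_3 = 0, a_4 = 85/8, a_5 = 0


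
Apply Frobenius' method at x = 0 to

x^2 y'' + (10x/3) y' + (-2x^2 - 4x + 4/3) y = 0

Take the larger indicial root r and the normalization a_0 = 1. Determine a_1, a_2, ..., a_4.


Write in Frobenius form y'' + (p(x)/x) y' + (q(x)/x^2) y = 0:
  p(x) = 10/3,  q(x) = -2x^2 - 4x + 4/3.
Indicial equation: r(r-1) + (10/3) r + (4/3) = 0 -> roots r_1 = -1, r_2 = -4/3.
Take r = r_1 = -1. Let y(x) = x^r sum_{n>=0} a_n x^n with a_0 = 1.
Substitute y = x^r sum a_n x^n and match x^{r+n}. The recurrence is
  D(n) a_n - 4 a_{n-1} - 2 a_{n-2} = 0,  where D(n) = (r+n)(r+n-1) + (10/3)(r+n) + (4/3).
  a_n = [4 a_{n-1} + 2 a_{n-2}] / D(n).
Since the indicial polynomial factors as (r - r_1)(r - r_2), D(n) = (r_1 + n - r_1)(r_1 + n - r_2) = n(n + 1/3).
Evaluating step by step (a_0 = 1):
  n = 1: D(1) = 1(1 + 1/3) = 4/3; numerator = 4(1) = 4; a_1 = (4)/(4/3) = 3
  n = 2: D(2) = 2(2 + 1/3) = 14/3; numerator = 4(3) + 2(1) = 14; a_2 = (14)/(14/3) = 3
  n = 3: D(3) = 3(3 + 1/3) = 10; numerator = 4(3) + 2(3) = 18; a_3 = (18)/(10) = 9/5
  n = 4: D(4) = 4(4 + 1/3) = 52/3; numerator = 4(9/5) + 2(3) = 66/5; a_4 = (66/5)/(52/3) = 99/130

r = -1; a_0 = 1; a_1 = 3; a_2 = 3; a_3 = 9/5; a_4 = 99/130


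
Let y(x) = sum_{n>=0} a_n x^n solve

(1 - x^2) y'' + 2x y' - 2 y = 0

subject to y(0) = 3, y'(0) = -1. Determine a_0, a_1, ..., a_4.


Ansatz: y(x) = sum_{n>=0} a_n x^n, so y'(x) = sum_{n>=1} n a_n x^(n-1) and y''(x) = sum_{n>=2} n(n-1) a_n x^(n-2).
Substitute into P(x) y'' + Q(x) y' + R(x) y = 0 with P(x) = 1 - x^2, Q(x) = 2x, R(x) = -2, and match powers of x.
Initial conditions: a_0 = 3, a_1 = -1.
Setting the coefficient of each power of x to zero and solving order by order (substituting the coefficients already found):
  x^0: 2 a_2 - 2 a_0 = 0  ->  2 a_2 = 2 a_0 = 6  ->  a_2 = 3
  x^1: 6 a_3 = 0  ->  a_3 = 0
  x^2: 12 a_4 = 0  ->  a_4 = 0
Truncated series: y(x) = 3 - x + 3 x^2 + O(x^5).

a_0 = 3; a_1 = -1; a_2 = 3; a_3 = 0; a_4 = 0


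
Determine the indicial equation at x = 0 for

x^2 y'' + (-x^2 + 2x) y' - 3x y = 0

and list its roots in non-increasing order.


Divide by x^2 to reach normal form y'' + P_1(x) y' + P_2(x) y = 0 with P_1(x) = -1 + 2/x and P_2(x) = -3/x.
x = 0 is a singular point because the y'-coefficient -1 + 2/x has a pole at x = 0 and the y-coefficient -3/x has a pole at x = 0.
It is a regular singular point because x P_1(x) = p(x) = 2 - x and x^2 P_2(x) = q(x) = -3x are polynomials, hence analytic at x = 0.
p(0) = 2,  q(0) = 0.
Indicial equation: r(r-1) + p(0) r + q(0) = 0, i.e. r^2 + (p(0) - 1) r + q(0) = 0, i.e. r^2 + 1 r = 0.
Discriminant: (1)^2 - 4(0) = 1, so r = (-1 ± 1)/2.
Solving: r_1 = 0, r_2 = -1.

indicial: r^2 + 1 r = 0; roots r_1 = 0, r_2 = -1


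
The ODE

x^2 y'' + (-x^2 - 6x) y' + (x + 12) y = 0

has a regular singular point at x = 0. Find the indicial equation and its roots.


Divide by x^2 to reach normal form y'' + P_1(x) y' + P_2(x) y = 0 with P_1(x) = -1 - 6/x and P_2(x) = 1/x + 12/x^2.
x = 0 is a singular point because the y'-coefficient -1 - 6/x has a pole at x = 0 and the y-coefficient 1/x + 12/x^2 has a pole at x = 0.
It is a regular singular point because x P_1(x) = p(x) = -x - 6 and x^2 P_2(x) = q(x) = x + 12 are polynomials, hence analytic at x = 0.
p(0) = -6,  q(0) = 12.
Indicial equation: r(r-1) + p(0) r + q(0) = 0, i.e. r^2 + (p(0) - 1) r + q(0) = 0, i.e. r^2 - 7 r + 12 = 0.
Discriminant: (-7)^2 - 4(12) = 1, so r = (7 ± 1)/2.
Solving: r_1 = 4, r_2 = 3.

indicial: r^2 - 7 r + 12 = 0; roots r_1 = 4, r_2 = 3


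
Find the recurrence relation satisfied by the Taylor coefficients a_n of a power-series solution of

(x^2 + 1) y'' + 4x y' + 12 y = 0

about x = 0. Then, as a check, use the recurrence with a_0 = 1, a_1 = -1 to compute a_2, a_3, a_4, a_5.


Substitute y = sum_n a_n x^n.
(1 + 1 x^2) y'' contributes (n+2)(n+1) a_{n+2} + n(n-1) a_n at x^n.
4 x y'(x) contributes 4 n a_n at x^n.
12 y(x) contributes 12 a_n at x^n.
Matching x^n: (n+2)(n+1) a_{n+2} + (n(n-1) + 4 n + 12) a_n = 0.
Thus a_{n+2} = (-n(n-1) - 4 n - 12) / ((n+1)(n+2)) * a_n.

Check with a_0 = 1, a_1 = -1 (apply the recurrence for n = 0, 1, 2, 3): a_0 = 1, a_1 = -1, a_2 = -6, a_3 = 8/3, a_4 = 11, a_5 = -4.

a_(n+2) = (-n(n-1) - 4 n - 12) / ((n+1)(n+2)) * a_n; check: a_0 = 1, a_1 = -1, a_2 = -6, a_3 = 8/3, a_4 = 11, a_5 = -4


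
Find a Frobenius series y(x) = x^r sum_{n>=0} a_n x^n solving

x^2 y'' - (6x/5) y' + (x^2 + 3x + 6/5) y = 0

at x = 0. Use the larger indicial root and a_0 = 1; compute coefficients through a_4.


Write in Frobenius form y'' + (p(x)/x) y' + (q(x)/x^2) y = 0:
  p(x) = -6/5,  q(x) = x^2 + 3x + 6/5.
Indicial equation: r(r-1) + (-6/5) r + (6/5) = 0 -> roots r_1 = 6/5, r_2 = 1.
Take r = r_1 = 6/5. Let y(x) = x^r sum_{n>=0} a_n x^n with a_0 = 1.
Substitute y = x^r sum a_n x^n and match x^{r+n}. The recurrence is
  D(n) a_n + 3 a_{n-1} + 1 a_{n-2} = 0,  where D(n) = (r+n)(r+n-1) + (-6/5)(r+n) + (6/5).
  a_n = [-3 a_{n-1} - 1 a_{n-2}] / D(n).
Since the indicial polynomial factors as (r - r_1)(r - r_2), D(n) = (r_1 + n - r_1)(r_1 + n - r_2) = n(n + 1/5).
Evaluating step by step (a_0 = 1):
  n = 1: D(1) = 1(1 + 1/5) = 6/5; numerator = -3(1) = -3; a_1 = (-3)/(6/5) = -5/2
  n = 2: D(2) = 2(2 + 1/5) = 22/5; numerator = -3(-5/2) - 1(1) = 13/2; a_2 = (13/2)/(22/5) = 65/44
  n = 3: D(3) = 3(3 + 1/5) = 48/5; numerator = -3(65/44) - 1(-5/2) = -85/44; a_3 = (-85/44)/(48/5) = -425/2112
  n = 4: D(4) = 4(4 + 1/5) = 84/5; numerator = -3(-425/2112) - 1(65/44) = -615/704; a_4 = (-615/704)/(84/5) = -1025/19712

r = 6/5; a_0 = 1; a_1 = -5/2; a_2 = 65/44; a_3 = -425/2112; a_4 = -1025/19712


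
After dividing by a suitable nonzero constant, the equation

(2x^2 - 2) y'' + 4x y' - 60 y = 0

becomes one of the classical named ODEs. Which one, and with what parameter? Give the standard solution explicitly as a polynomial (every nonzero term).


All three coefficients share the factor -2; dividing through by -2 gives  (1 - x^2) y'' - 2x y' + 30 y = 0.
This matches the Legendre equation (1 - x^2) y'' - 2x y' + n(n+1) y = 0 (note the -2x y' term) with n(n+1) = 30, so n = 5; the polynomial solution is P_5(x).
With y = sum_k a_k x^k, matching x^k gives (k+2)(k+1) a_{k+2} = [k(k+1) - n(n+1)] a_k = (k - 5)(k + 6) a_k. The right side vanishes at k = 5, so the series with the parity of 5 terminates at degree 5.
Standard normalization (P_n(1) = 1): leading coefficient (2n)!/(2^n (n!)^2) = 3628800/(32*14400) = 63/8, so a_5 = 63/8. Work downward with a_k = (k+1)(k+2) a_{k+2} / ((k - 5)(k + 6)):
  a_3 = (4)(5)(63/8) / ((3 - 5)(3 + 6)) = (315/2)/(-18) = -35/4
  a_1 = (2)(3)(-35/4) / ((1 - 5)(1 + 6)) = (-105/2)/(-28) = 15/8
Hence P_5(x) = 63 x^5/8 - 35 x^3/4 + 15 x/8.

P_5(x); series = 63 x^5/8 - 35 x^3/4 + 15 x/8


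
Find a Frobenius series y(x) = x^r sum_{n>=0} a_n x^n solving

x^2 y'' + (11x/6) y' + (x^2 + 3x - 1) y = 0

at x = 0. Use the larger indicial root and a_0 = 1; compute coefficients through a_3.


Write in Frobenius form y'' + (p(x)/x) y' + (q(x)/x^2) y = 0:
  p(x) = 11/6,  q(x) = x^2 + 3x - 1.
Indicial equation: r(r-1) + (11/6) r + (-1) = 0 -> roots r_1 = 2/3, r_2 = -3/2.
Take r = r_1 = 2/3. Let y(x) = x^r sum_{n>=0} a_n x^n with a_0 = 1.
Substitute y = x^r sum a_n x^n and match x^{r+n}. The recurrence is
  D(n) a_n + 3 a_{n-1} + 1 a_{n-2} = 0,  where D(n) = (r+n)(r+n-1) + (11/6)(r+n) + (-1).
  a_n = [-3 a_{n-1} - 1 a_{n-2}] / D(n).
Since the indicial polynomial factors as (r - r_1)(r - r_2), D(n) = (r_1 + n - r_1)(r_1 + n - r_2) = n(n + 13/6).
Evaluating step by step (a_0 = 1):
  n = 1: D(1) = 1(1 + 13/6) = 19/6; numerator = -3(1) = -3; a_1 = (-3)/(19/6) = -18/19
  n = 2: D(2) = 2(2 + 13/6) = 25/3; numerator = -3(-18/19) - 1(1) = 35/19; a_2 = (35/19)/(25/3) = 21/95
  n = 3: D(3) = 3(3 + 13/6) = 31/2; numerator = -3(21/95) - 1(-18/19) = 27/95; a_3 = (27/95)/(31/2) = 54/2945

r = 2/3; a_0 = 1; a_1 = -18/19; a_2 = 21/95; a_3 = 54/2945


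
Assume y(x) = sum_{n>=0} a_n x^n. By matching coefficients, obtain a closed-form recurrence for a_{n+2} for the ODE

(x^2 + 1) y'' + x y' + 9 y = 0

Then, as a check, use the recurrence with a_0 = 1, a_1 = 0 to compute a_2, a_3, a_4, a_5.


Substitute y = sum_n a_n x^n.
(1 + 1 x^2) y'' contributes (n+2)(n+1) a_{n+2} + n(n-1) a_n at x^n.
x y'(x) contributes n a_n at x^n.
9 y(x) contributes 9 a_n at x^n.
Matching x^n: (n+2)(n+1) a_{n+2} + (n(n-1) + n + 9) a_n = 0.
Thus a_{n+2} = (-n(n-1) - n - 9) / ((n+1)(n+2)) * a_n.

Check with a_0 = 1, a_1 = 0 (apply the recurrence for n = 0, 1, 2, 3): a_0 = 1, a_1 = 0, a_2 = -9/2, a_3 = 0, a_4 = 39/8, a_5 = 0.

a_(n+2) = (-n(n-1) - n - 9) / ((n+1)(n+2)) * a_n; check: a_0 = 1, a_1 = 0, a_2 = -9/2, a_3 = 0, a_4 = 39/8, a_5 = 0


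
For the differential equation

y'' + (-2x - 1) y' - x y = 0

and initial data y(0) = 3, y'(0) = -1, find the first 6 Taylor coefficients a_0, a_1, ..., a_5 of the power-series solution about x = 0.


Ansatz: y(x) = sum_{n>=0} a_n x^n, so y'(x) = sum_{n>=1} n a_n x^(n-1) and y''(x) = sum_{n>=2} n(n-1) a_n x^(n-2).
Substitute into P(x) y'' + Q(x) y' + R(x) y = 0 with P(x) = 1, Q(x) = -2x - 1, R(x) = -x, and match powers of x.
Initial conditions: a_0 = 3, a_1 = -1.
Setting the coefficient of each power of x to zero and solving order by order (substituting the coefficients already found):
  x^0: 2 a_2 - a_1 = 0  ->  2 a_2 = a_1 = -1  ->  a_2 = -1/2
  x^1: 6 a_3 - 2 a_2 - 2 a_1 - a_0 = 0  ->  6 a_3 = 2 a_2 + 2 a_1 + a_0 = 0  ->  a_3 = 0
  x^2: 12 a_4 - 3 a_3 - 4 a_2 - a_1 = 0  ->  12 a_4 = 3 a_3 + 4 a_2 + a_1 = -3  ->  a_4 = -1/4
  x^3: 20 a_5 - 4 a_4 - 6 a_3 - a_2 = 0  ->  20 a_5 = 4 a_4 + 6 a_3 + a_2 = -3/2  ->  a_5 = -3/40
Truncated series: y(x) = 3 - x - (1/2) x^2 - (1/4) x^4 - (3/40) x^5 + O(x^6).

a_0 = 3; a_1 = -1; a_2 = -1/2; a_3 = 0; a_4 = -1/4; a_5 = -3/40


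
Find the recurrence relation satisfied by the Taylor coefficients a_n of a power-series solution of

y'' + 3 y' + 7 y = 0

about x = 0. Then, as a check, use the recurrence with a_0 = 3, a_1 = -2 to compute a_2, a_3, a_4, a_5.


Substitute y = sum_n a_n x^n.
y''(x) has coefficient (n+2)(n+1) a_{n+2} at x^n;
3 y'(x) has coefficient 3 (n+1) a_{n+1} at x^n;
7 y(x) has coefficient 7 a_n at x^n.
Matching x^n: (n+2)(n+1) a_{n+2} + 3 (n+1) a_{n+1} + 7 a_n = 0.
Thus a_{n+2} = [-3 (n+1) a_{n+1} - 7 a_n] / ((n+1)(n+2)).

Check with a_0 = 3, a_1 = -2 (apply the recurrence for n = 0, 1, 2, 3): a_0 = 3, a_1 = -2, a_2 = -15/2, a_3 = 59/6, a_4 = -3, a_5 = -197/120.

a_(n+2) = [-3 (n+1) a_(n+1) - 7 a_n] / ((n+1)(n+2)); check: a_0 = 3, a_1 = -2, a_2 = -15/2, a_3 = 59/6, a_4 = -3, a_5 = -197/120


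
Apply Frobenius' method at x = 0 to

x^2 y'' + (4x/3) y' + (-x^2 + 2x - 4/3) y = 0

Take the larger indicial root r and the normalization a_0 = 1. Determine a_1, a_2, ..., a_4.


Write in Frobenius form y'' + (p(x)/x) y' + (q(x)/x^2) y = 0:
  p(x) = 4/3,  q(x) = -x^2 + 2x - 4/3.
Indicial equation: r(r-1) + (4/3) r + (-4/3) = 0 -> roots r_1 = 1, r_2 = -4/3.
Take r = r_1 = 1. Let y(x) = x^r sum_{n>=0} a_n x^n with a_0 = 1.
Substitute y = x^r sum a_n x^n and match x^{r+n}. The recurrence is
  D(n) a_n + 2 a_{n-1} - 1 a_{n-2} = 0,  where D(n) = (r+n)(r+n-1) + (4/3)(r+n) + (-4/3).
  a_n = [-2 a_{n-1} + 1 a_{n-2}] / D(n).
Since the indicial polynomial factors as (r - r_1)(r - r_2), D(n) = (r_1 + n - r_1)(r_1 + n - r_2) = n(n + 7/3).
Evaluating step by step (a_0 = 1):
  n = 1: D(1) = 1(1 + 7/3) = 10/3; numerator = -2(1) = -2; a_1 = (-2)/(10/3) = -3/5
  n = 2: D(2) = 2(2 + 7/3) = 26/3; numerator = -2(-3/5) + 1(1) = 11/5; a_2 = (11/5)/(26/3) = 33/130
  n = 3: D(3) = 3(3 + 7/3) = 16; numerator = -2(33/130) + 1(-3/5) = -72/65; a_3 = (-72/65)/(16) = -9/130
  n = 4: D(4) = 4(4 + 7/3) = 76/3; numerator = -2(-9/130) + 1(33/130) = 51/130; a_4 = (51/130)/(76/3) = 153/9880

r = 1; a_0 = 1; a_1 = -3/5; a_2 = 33/130; a_3 = -9/130; a_4 = 153/9880


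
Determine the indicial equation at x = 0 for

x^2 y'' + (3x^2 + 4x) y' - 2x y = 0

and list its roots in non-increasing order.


Divide by x^2 to reach normal form y'' + P_1(x) y' + P_2(x) y = 0 with P_1(x) = 3 + 4/x and P_2(x) = -2/x.
x = 0 is a singular point because the y'-coefficient 3 + 4/x has a pole at x = 0 and the y-coefficient -2/x has a pole at x = 0.
It is a regular singular point because x P_1(x) = p(x) = 3x + 4 and x^2 P_2(x) = q(x) = -2x are polynomials, hence analytic at x = 0.
p(0) = 4,  q(0) = 0.
Indicial equation: r(r-1) + p(0) r + q(0) = 0, i.e. r^2 + (p(0) - 1) r + q(0) = 0, i.e. r^2 + 3 r = 0.
Discriminant: (3)^2 - 4(0) = 9, so r = (-3 ± 3)/2.
Solving: r_1 = 0, r_2 = -3.

indicial: r^2 + 3 r = 0; roots r_1 = 0, r_2 = -3
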